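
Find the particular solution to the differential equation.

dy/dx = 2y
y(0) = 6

General solution: y = Ce^(2x)
Applying IC y(0) = 6:
Particular solution: y = 6e^(2x)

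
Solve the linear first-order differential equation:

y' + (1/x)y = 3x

Using integrating factor method:

General solution: y = x^2 + C/x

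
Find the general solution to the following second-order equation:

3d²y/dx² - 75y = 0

Characteristic equation: 3r² - 75 = 0
Divide by 3: r² - 25 = 0
Roots: r = 5, -5 (distinct real)
General solution: y = C₁e^(5x) + C₂e^(-5x)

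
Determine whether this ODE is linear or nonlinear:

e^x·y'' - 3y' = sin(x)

Linear (y and its derivatives appear to the first power only, no products of y terms)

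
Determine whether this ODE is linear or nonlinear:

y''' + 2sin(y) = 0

Nonlinear (sin(y) is nonlinear in y)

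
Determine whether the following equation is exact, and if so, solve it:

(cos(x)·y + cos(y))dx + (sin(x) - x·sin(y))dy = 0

Verify exactness: ∂M/∂y = ∂N/∂x ✓
Find F(x,y) such that ∂F/∂x = M, ∂F/∂y = N
Solution: sin(x)·y + x·cos(y) = C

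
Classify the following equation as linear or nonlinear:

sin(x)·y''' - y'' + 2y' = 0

Linear (y and its derivatives appear to the first power only, no products of y terms)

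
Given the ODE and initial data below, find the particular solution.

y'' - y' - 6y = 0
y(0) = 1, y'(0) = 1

General solution: y = C₁e^(3x) + C₂e^(-2x)
Applying ICs: C₁ = 3/5, C₂ = 2/5
Particular solution: y = (3/5)e^(3x) + (2/5)e^(-2x)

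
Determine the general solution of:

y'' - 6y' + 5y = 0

Characteristic equation: r² - 6r + 5 = 0
Roots: r = 1, 5 (distinct real)
General solution: y = C₁e^x + C₂e^(5x)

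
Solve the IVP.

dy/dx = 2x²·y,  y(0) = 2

General solution: y = Ce^(2x³/3)
Applying IC y(0) = 2:
Particular solution: y = 2e^(2x³/3)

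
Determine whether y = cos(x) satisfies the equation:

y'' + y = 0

Verification:
y'' = -cos(x)
y'' + y = 0 ✓

Yes, it is a solution.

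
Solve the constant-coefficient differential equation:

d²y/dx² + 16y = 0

Characteristic equation: r² + 16 = 0
Roots: r = ±4i (complex conjugates)
General solution: y = C₁cos(4x) + C₂sin(4x)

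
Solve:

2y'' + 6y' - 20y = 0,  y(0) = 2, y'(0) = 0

General solution: y = C₁e^(2x) + C₂e^(-5x)
Applying ICs: C₁ = 10/7, C₂ = 4/7
Particular solution: y = (10/7)e^(2x) + (4/7)e^(-5x)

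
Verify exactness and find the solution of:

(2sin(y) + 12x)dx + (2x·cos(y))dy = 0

Verify exactness: ∂M/∂y = ∂N/∂x ✓
Find F(x,y) such that ∂F/∂x = M, ∂F/∂y = N
Solution: 2x·sin(y) + 6x² = C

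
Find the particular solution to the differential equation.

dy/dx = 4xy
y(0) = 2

General solution: y = Ce^(2x²)
Applying IC y(0) = 2:
Particular solution: y = 2e^(2x²)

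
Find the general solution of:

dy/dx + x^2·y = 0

Using integrating factor method:

General solution: y = Ce^(-x^3/3)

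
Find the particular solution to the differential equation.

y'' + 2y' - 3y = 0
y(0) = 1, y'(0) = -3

General solution: y = C₁e^x + C₂e^(-3x)
Applying ICs: C₁ = 0, C₂ = 1
Particular solution: y = e^(-3x)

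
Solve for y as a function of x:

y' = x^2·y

Separating variables and integrating:
ln|y| = x^3/3 + C

General solution: y = Ce^(x^3/3)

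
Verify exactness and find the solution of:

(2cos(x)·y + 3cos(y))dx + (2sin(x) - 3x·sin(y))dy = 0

Verify exactness: ∂M/∂y = ∂N/∂x ✓
Find F(x,y) such that ∂F/∂x = M, ∂F/∂y = N
Solution: 2sin(x)·y + 3x·cos(y) = C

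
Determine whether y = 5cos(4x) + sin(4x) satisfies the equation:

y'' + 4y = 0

Verification:
y'' = -80cos(4x) - 16sin(4x)
y'' + 4y ≠ 0 (frequency mismatch: got 16 instead of 4)

No, it is not a solution.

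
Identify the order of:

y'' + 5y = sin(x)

The order is 2 (highest derivative is of order 2).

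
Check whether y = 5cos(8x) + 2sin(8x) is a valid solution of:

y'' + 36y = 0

Verification:
y'' = -320cos(8x) - 128sin(8x)
y'' + 36y ≠ 0 (frequency mismatch: got 64 instead of 36)

No, it is not a solution.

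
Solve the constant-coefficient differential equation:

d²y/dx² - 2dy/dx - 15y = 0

Characteristic equation: r² - 2r - 15 = 0
Roots: r = 5, -3 (distinct real)
General solution: y = C₁e^(5x) + C₂e^(-3x)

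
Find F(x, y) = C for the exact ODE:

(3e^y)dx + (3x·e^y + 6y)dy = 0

Verify exactness: ∂M/∂y = ∂N/∂x ✓
Find F(x,y) such that ∂F/∂x = M, ∂F/∂y = N
Solution: 3x·e^y + 3y² = C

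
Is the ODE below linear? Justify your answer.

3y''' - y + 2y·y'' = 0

No. Nonlinear (y·y'' term)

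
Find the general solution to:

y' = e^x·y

Separating variables and integrating:
ln|y| = e^x + C

General solution: y = Ce^(e^x)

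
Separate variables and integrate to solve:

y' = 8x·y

Separating variables and integrating:
ln|y| = 4x^2 + C

General solution: y = Ce^(4x^2)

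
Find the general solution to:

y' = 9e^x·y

Separating variables and integrating:
ln|y| = 9e^x + C

General solution: y = Ce^(9e^x)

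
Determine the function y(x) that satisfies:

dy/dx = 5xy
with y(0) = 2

General solution: y = Ce^(5x²/2)
Applying IC y(0) = 2:
Particular solution: y = 2e^(5x²/2)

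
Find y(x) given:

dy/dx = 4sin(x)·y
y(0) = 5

General solution: y = Ce^(-4cos(x))
Applying IC y(0) = 5:
Particular solution: y = 5e^(4(1-cos(x)))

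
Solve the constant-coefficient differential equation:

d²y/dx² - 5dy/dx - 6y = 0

Characteristic equation: r² - 5r - 6 = 0
Roots: r = 6, -1 (distinct real)
General solution: y = C₁e^(6x) + C₂e^(-x)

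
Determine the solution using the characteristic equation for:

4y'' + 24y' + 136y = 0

Characteristic equation: 4r² + 24r + 136 = 0
Divide by 4: r² + 6r + 34 = 0
Roots: r = -3 ± 5i (complex conjugates)
General solution: y = e^(-3x)(C₁cos(5x) + C₂sin(5x))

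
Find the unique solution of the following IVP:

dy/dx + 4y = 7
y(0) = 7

General solution: y = 7/4 + Ce^(-4x)
Applying y(0) = 7: C = 7 - 7/4 = 21/4
Particular solution: y = 7/4 + (21/4)e^(-4x)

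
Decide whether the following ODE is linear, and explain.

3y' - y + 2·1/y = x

Nonlinear (1/y term)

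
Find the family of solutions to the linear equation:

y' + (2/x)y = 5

Using integrating factor method:

General solution: y = (5/3)x + Cx^(-2)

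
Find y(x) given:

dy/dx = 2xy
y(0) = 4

General solution: y = Ce^(x²)
Applying IC y(0) = 4:
Particular solution: y = 4e^(x²)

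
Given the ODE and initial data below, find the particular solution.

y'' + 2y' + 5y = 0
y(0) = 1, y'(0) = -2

General solution: y = e^(-x)(C₁cos(2x) + C₂sin(2x))
Complex roots r = -1 ± 2i
Applying ICs: C₁ = 1, C₂ = -1/2
Particular solution: y = e^(-x)(cos(2x) - (1/2)sin(2x))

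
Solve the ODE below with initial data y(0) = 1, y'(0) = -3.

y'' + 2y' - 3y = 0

General solution: y = C₁e^x + C₂e^(-3x)
Applying ICs: C₁ = 0, C₂ = 1
Particular solution: y = e^(-3x)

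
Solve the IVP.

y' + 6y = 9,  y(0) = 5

General solution: y = 3/2 + Ce^(-6x)
Applying y(0) = 5: C = 5 - 3/2 = 7/2
Particular solution: y = 3/2 + (7/2)e^(-6x)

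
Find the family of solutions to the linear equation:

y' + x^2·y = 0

Using integrating factor method:

General solution: y = Ce^(-x^3/3)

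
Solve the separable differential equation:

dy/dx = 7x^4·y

Separating variables and integrating:
ln|y| = 7x^5/5 + C

General solution: y = Ce^(7x^5/5)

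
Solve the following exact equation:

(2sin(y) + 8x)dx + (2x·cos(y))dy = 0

Verify exactness: ∂M/∂y = ∂N/∂x ✓
Find F(x,y) such that ∂F/∂x = M, ∂F/∂y = N
Solution: 2x·sin(y) + 4x² = C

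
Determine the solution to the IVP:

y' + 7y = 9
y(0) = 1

General solution: y = 9/7 + Ce^(-7x)
Applying y(0) = 1: C = 1 - 9/7 = -2/7
Particular solution: y = 9/7 - (2/7)e^(-7x)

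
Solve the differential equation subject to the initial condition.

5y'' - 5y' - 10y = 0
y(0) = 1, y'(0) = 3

General solution: y = C₁e^(2x) + C₂e^(-x)
Applying ICs: C₁ = 4/3, C₂ = -1/3
Particular solution: y = (4/3)e^(2x) - (1/3)e^(-x)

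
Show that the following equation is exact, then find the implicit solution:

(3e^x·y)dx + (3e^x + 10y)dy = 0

Verify exactness: ∂M/∂y = ∂N/∂x ✓
Find F(x,y) such that ∂F/∂x = M, ∂F/∂y = N
Solution: 3e^x·y + 5y² = C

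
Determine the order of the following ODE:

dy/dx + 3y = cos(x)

The order is 1 (highest derivative is of order 1).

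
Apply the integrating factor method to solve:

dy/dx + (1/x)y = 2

Using integrating factor method:

General solution: y = x + C/x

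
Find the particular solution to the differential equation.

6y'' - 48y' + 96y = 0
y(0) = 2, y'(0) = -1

General solution: y = (C₁ + C₂x)e^(4x)
Repeated root r = 4
Applying ICs: C₁ = 2, C₂ = -9
Particular solution: y = (2 - 9x)e^(4x)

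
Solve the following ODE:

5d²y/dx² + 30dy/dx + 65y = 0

Characteristic equation: 5r² + 30r + 65 = 0
Divide by 5: r² + 6r + 13 = 0
Roots: r = -3 ± 2i (complex conjugates)
General solution: y = e^(-3x)(C₁cos(2x) + C₂sin(2x))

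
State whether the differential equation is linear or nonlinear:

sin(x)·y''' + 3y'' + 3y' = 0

Linear (y and its derivatives appear to the first power only, no products of y terms)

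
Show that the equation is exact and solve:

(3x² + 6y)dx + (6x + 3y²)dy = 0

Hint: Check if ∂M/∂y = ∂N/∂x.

Verify exactness: ∂M/∂y = ∂N/∂x ✓
Find F(x,y) such that ∂F/∂x = M, ∂F/∂y = N
Solution: x³ + 6xy + y³ = C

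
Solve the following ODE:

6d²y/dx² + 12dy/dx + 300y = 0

Characteristic equation: 6r² + 12r + 300 = 0
Divide by 6: r² + 2r + 50 = 0
Roots: r = -1 ± 7i (complex conjugates)
General solution: y = e^(-x)(C₁cos(7x) + C₂sin(7x))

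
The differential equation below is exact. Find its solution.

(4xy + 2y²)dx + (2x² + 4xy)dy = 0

Verify exactness: ∂M/∂y = ∂N/∂x ✓
Find F(x,y) such that ∂F/∂x = M, ∂F/∂y = N
Solution: 2x²y + 2xy² = C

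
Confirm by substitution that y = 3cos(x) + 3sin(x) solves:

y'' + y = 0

Verification:
y'' = -3cos(x) - 3sin(x)
y'' + y = 0 ✓

Yes, it is a solution.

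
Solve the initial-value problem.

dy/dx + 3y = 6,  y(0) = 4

General solution: y = 2 + Ce^(-3x)
Applying y(0) = 4: C = 4 - 2 = 2
Particular solution: y = 2 + 2e^(-3x)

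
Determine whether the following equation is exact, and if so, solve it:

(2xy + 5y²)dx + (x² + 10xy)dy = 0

Verify exactness: ∂M/∂y = ∂N/∂x ✓
Find F(x,y) such that ∂F/∂x = M, ∂F/∂y = N
Solution: x²y + 5xy² = C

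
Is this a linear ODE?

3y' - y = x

Yes. Linear (y and its derivatives appear to the first power only, no products of y terms)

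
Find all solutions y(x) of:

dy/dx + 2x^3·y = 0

Using integrating factor method:

General solution: y = Ce^(-x^4/2)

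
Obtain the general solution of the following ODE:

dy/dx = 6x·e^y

Separating variables and integrating:
-e^(-y) = 3x² + C

General solution: y = -ln(C - 3x²)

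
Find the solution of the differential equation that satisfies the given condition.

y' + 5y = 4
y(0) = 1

General solution: y = 4/5 + Ce^(-5x)
Applying y(0) = 1: C = 1 - 4/5 = 1/5
Particular solution: y = 4/5 + (1/5)e^(-5x)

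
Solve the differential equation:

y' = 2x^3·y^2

Separating variables and integrating:
-1/y = x^4/2 + C

General solution: y^-1 = (-1/2)x^4 + C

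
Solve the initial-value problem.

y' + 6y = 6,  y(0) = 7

General solution: y = 1 + Ce^(-6x)
Applying y(0) = 7: C = 7 - 1 = 6
Particular solution: y = 1 + 6e^(-6x)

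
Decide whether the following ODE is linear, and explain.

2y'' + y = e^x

Linear (y and its derivatives appear to the first power only, no products of y terms)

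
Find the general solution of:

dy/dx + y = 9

Using integrating factor method:

General solution: y = 9 + Ce^(-x)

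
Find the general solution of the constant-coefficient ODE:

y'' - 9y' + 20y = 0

Characteristic equation: r² - 9r + 20 = 0
Roots: r = 5, 4 (distinct real)
General solution: y = C₁e^(5x) + C₂e^(4x)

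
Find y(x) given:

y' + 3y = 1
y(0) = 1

General solution: y = 1/3 + Ce^(-3x)
Applying y(0) = 1: C = 1 - 1/3 = 2/3
Particular solution: y = 1/3 + (2/3)e^(-3x)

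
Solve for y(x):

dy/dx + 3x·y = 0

Using integrating factor method:

General solution: y = Ce^(-3x^2/2)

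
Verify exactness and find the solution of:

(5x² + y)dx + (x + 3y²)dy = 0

Verify exactness: ∂M/∂y = ∂N/∂x ✓
Find F(x,y) such that ∂F/∂x = M, ∂F/∂y = N
Solution: 5x³/3 + xy + y³ = C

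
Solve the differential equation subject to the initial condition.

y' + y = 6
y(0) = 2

General solution: y = 6 + Ce^(-x)
Applying y(0) = 2: C = 2 - 6 = -4
Particular solution: y = 6 - 4e^(-x)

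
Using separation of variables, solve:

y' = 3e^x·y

Separating variables and integrating:
ln|y| = 3e^x + C

General solution: y = Ce^(3e^x)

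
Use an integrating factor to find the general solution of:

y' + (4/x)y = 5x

Using integrating factor method:

General solution: y = (5/6)x^2 + Cx^(-4)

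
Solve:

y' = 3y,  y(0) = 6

General solution: y = Ce^(3x)
Applying IC y(0) = 6:
Particular solution: y = 6e^(3x)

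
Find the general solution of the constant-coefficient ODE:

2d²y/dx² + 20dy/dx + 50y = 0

Characteristic equation: 2r² + 20r + 50 = 0
Divide by 2: r² + 10r + 25 = 0
Factored: (r + 5)² = 0
Repeated root: r = -5
General solution: y = (C₁ + C₂x)e^(-5x)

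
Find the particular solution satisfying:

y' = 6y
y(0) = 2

General solution: y = Ce^(6x)
Applying IC y(0) = 2:
Particular solution: y = 2e^(6x)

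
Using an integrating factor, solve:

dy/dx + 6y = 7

Using integrating factor method:

General solution: y = 7/6 + Ce^(-6x)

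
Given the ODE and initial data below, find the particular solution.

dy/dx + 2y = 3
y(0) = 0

General solution: y = 3/2 + Ce^(-2x)
Applying y(0) = 0: C = 0 - 3/2 = -3/2
Particular solution: y = 3/2 - (3/2)e^(-2x)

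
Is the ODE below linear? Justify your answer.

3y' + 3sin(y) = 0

No. Nonlinear (sin(y) is nonlinear in y)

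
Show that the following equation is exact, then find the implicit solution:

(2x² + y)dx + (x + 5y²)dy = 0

Verify exactness: ∂M/∂y = ∂N/∂x ✓
Find F(x,y) such that ∂F/∂x = M, ∂F/∂y = N
Solution: 2x³/3 + xy + 5y³/3 = C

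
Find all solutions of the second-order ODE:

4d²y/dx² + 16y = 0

Characteristic equation: 4r² + 16 = 0
Divide by 4: r² + 4 = 0
Roots: r = ±2i (complex conjugates)
General solution: y = C₁cos(2x) + C₂sin(2x)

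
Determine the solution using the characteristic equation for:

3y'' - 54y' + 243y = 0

Characteristic equation: 3r² - 54r + 243 = 0
Divide by 3: r² - 18r + 81 = 0
Factored: (r - 9)² = 0
Repeated root: r = 9
General solution: y = (C₁ + C₂x)e^(9x)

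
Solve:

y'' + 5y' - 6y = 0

Characteristic equation: r² + 5r - 6 = 0
Roots: r = 1, -6 (distinct real)
General solution: y = C₁e^x + C₂e^(-6x)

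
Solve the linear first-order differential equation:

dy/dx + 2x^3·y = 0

Using integrating factor method:

General solution: y = Ce^(-x^4/2)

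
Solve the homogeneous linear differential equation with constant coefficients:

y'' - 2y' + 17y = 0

Characteristic equation: r² - 2r + 17 = 0
Roots: r = 1 ± 4i (complex conjugates)
General solution: y = e^x(C₁cos(4x) + C₂sin(4x))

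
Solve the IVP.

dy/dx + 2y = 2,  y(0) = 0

General solution: y = 1 + Ce^(-2x)
Applying y(0) = 0: C = 0 - 1 = -1
Particular solution: y = 1 - e^(-2x)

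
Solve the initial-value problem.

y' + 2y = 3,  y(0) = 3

General solution: y = 3/2 + Ce^(-2x)
Applying y(0) = 3: C = 3 - 3/2 = 3/2
Particular solution: y = 3/2 + (3/2)e^(-2x)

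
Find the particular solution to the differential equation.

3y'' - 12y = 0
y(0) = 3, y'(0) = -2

General solution: y = C₁e^(2x) + C₂e^(-2x)
Applying ICs: C₁ = 1, C₂ = 2
Particular solution: y = e^(2x) + 2e^(-2x)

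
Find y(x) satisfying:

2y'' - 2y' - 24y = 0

Characteristic equation: 2r² - 2r - 24 = 0
Divide by 2: r² - r - 12 = 0
Roots: r = 4, -3 (distinct real)
General solution: y = C₁e^(4x) + C₂e^(-3x)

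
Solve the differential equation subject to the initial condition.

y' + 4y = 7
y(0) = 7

General solution: y = 7/4 + Ce^(-4x)
Applying y(0) = 7: C = 7 - 7/4 = 21/4
Particular solution: y = 7/4 + (21/4)e^(-4x)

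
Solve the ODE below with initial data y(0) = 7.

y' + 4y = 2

General solution: y = 1/2 + Ce^(-4x)
Applying y(0) = 7: C = 7 - 1/2 = 13/2
Particular solution: y = 1/2 + (13/2)e^(-4x)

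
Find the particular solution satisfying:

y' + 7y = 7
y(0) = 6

General solution: y = 1 + Ce^(-7x)
Applying y(0) = 6: C = 6 - 1 = 5
Particular solution: y = 1 + 5e^(-7x)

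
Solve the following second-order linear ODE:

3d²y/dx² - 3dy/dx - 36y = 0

Characteristic equation: 3r² - 3r - 36 = 0
Divide by 3: r² - r - 12 = 0
Roots: r = 4, -3 (distinct real)
General solution: y = C₁e^(4x) + C₂e^(-3x)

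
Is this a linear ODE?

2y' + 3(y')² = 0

No. Nonlinear ((y')² term)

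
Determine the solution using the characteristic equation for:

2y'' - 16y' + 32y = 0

Characteristic equation: 2r² - 16r + 32 = 0
Divide by 2: r² - 8r + 16 = 0
Factored: (r - 4)² = 0
Repeated root: r = 4
General solution: y = (C₁ + C₂x)e^(4x)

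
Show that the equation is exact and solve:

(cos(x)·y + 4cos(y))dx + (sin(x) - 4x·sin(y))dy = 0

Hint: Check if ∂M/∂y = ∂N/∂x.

Verify exactness: ∂M/∂y = ∂N/∂x ✓
Find F(x,y) such that ∂F/∂x = M, ∂F/∂y = N
Solution: sin(x)·y + 4x·cos(y) = C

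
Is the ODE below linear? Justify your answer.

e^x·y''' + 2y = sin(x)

Yes. Linear (y and its derivatives appear to the first power only, no products of y terms)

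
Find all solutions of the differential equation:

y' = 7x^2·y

Separating variables and integrating:
ln|y| = 7x^3/3 + C

General solution: y = Ce^(7x^3/3)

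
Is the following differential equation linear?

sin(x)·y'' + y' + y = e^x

Yes. Linear (y and its derivatives appear to the first power only, no products of y terms)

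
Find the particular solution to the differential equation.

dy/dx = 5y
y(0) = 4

General solution: y = Ce^(5x)
Applying IC y(0) = 4:
Particular solution: y = 4e^(5x)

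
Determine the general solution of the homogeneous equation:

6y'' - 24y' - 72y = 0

Characteristic equation: 6r² - 24r - 72 = 0
Divide by 6: r² - 4r - 12 = 0
Roots: r = 6, -2 (distinct real)
General solution: y = C₁e^(6x) + C₂e^(-2x)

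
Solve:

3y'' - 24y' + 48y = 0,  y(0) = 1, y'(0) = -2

General solution: y = (C₁ + C₂x)e^(4x)
Repeated root r = 4
Applying ICs: C₁ = 1, C₂ = -6
Particular solution: y = (1 - 6x)e^(4x)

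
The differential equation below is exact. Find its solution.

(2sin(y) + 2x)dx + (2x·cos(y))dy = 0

Verify exactness: ∂M/∂y = ∂N/∂x ✓
Find F(x,y) such that ∂F/∂x = M, ∂F/∂y = N
Solution: 2x·sin(y) + x² = C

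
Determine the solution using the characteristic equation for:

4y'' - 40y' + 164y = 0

Characteristic equation: 4r² - 40r + 164 = 0
Divide by 4: r² - 10r + 41 = 0
Roots: r = 5 ± 4i (complex conjugates)
General solution: y = e^(5x)(C₁cos(4x) + C₂sin(4x))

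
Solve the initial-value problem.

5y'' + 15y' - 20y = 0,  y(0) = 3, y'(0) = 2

General solution: y = C₁e^x + C₂e^(-4x)
Applying ICs: C₁ = 14/5, C₂ = 1/5
Particular solution: y = (14/5)e^x + (1/5)e^(-4x)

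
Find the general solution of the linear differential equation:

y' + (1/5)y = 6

Using integrating factor method:

General solution: y = 30 + Ce^(-x/5)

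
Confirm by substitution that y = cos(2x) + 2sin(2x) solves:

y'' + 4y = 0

Verification:
y'' = -4cos(2x) - 8sin(2x)
y'' + 4y = 0 ✓

Yes, it is a solution.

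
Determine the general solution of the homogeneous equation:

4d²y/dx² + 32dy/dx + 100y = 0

Characteristic equation: 4r² + 32r + 100 = 0
Divide by 4: r² + 8r + 25 = 0
Roots: r = -4 ± 3i (complex conjugates)
General solution: y = e^(-4x)(C₁cos(3x) + C₂sin(3x))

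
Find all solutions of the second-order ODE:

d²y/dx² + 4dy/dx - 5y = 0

Characteristic equation: r² + 4r - 5 = 0
Roots: r = 1, -5 (distinct real)
General solution: y = C₁e^x + C₂e^(-5x)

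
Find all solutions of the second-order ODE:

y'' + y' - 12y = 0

Characteristic equation: r² + r - 12 = 0
Roots: r = 3, -4 (distinct real)
General solution: y = C₁e^(3x) + C₂e^(-4x)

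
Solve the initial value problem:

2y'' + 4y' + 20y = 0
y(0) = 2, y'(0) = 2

General solution: y = e^(-x)(C₁cos(3x) + C₂sin(3x))
Complex roots r = -1 ± 3i
Applying ICs: C₁ = 2, C₂ = 4/3
Particular solution: y = e^(-x)(2cos(3x) + (4/3)sin(3x))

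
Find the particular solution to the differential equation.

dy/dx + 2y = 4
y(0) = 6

General solution: y = 2 + Ce^(-2x)
Applying y(0) = 6: C = 6 - 2 = 4
Particular solution: y = 2 + 4e^(-2x)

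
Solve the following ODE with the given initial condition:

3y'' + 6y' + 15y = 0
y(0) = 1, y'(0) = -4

General solution: y = e^(-x)(C₁cos(2x) + C₂sin(2x))
Complex roots r = -1 ± 2i
Applying ICs: C₁ = 1, C₂ = -3/2
Particular solution: y = e^(-x)(cos(2x) - (3/2)sin(2x))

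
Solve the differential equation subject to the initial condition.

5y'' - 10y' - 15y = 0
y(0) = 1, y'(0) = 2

General solution: y = C₁e^(3x) + C₂e^(-x)
Applying ICs: C₁ = 3/4, C₂ = 1/4
Particular solution: y = (3/4)e^(3x) + (1/4)e^(-x)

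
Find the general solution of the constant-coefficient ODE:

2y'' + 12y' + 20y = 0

Characteristic equation: 2r² + 12r + 20 = 0
Divide by 2: r² + 6r + 10 = 0
Roots: r = -3 ± i (complex conjugates)
General solution: y = e^(-3x)(C₁cos(x) + C₂sin(x))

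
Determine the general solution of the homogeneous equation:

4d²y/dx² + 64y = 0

Characteristic equation: 4r² + 64 = 0
Divide by 4: r² + 16 = 0
Roots: r = ±4i (complex conjugates)
General solution: y = C₁cos(4x) + C₂sin(4x)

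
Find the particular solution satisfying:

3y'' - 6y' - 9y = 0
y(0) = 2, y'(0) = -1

General solution: y = C₁e^(3x) + C₂e^(-x)
Applying ICs: C₁ = 1/4, C₂ = 7/4
Particular solution: y = (1/4)e^(3x) + (7/4)e^(-x)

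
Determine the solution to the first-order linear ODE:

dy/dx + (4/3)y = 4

Using integrating factor method:

General solution: y = 3 + Ce^(-4x/3)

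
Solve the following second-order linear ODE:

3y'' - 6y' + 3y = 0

Characteristic equation: 3r² - 6r + 3 = 0
Divide by 3: r² - 2r + 1 = 0
Factored: (r - 1)² = 0
Repeated root: r = 1
General solution: y = (C₁ + C₂x)e^x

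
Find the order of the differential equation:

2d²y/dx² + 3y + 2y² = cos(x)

The order is 2 (highest derivative is of order 2).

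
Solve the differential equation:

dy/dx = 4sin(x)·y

Separating variables and integrating:
ln|y| = -4cos(x) + C

General solution: y = Ce^(-4cos(x))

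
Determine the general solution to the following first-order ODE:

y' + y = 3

Using integrating factor method:

General solution: y = 3 + Ce^(-x)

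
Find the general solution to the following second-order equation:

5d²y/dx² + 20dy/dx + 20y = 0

Characteristic equation: 5r² + 20r + 20 = 0
Divide by 5: r² + 4r + 4 = 0
Factored: (r + 2)² = 0
Repeated root: r = -2
General solution: y = (C₁ + C₂x)e^(-2x)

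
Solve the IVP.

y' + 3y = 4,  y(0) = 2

General solution: y = 4/3 + Ce^(-3x)
Applying y(0) = 2: C = 2 - 4/3 = 2/3
Particular solution: y = 4/3 + (2/3)e^(-3x)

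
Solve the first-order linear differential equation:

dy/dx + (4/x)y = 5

Using integrating factor method:

General solution: y = x + Cx^(-4)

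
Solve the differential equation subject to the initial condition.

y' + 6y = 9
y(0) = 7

General solution: y = 3/2 + Ce^(-6x)
Applying y(0) = 7: C = 7 - 3/2 = 11/2
Particular solution: y = 3/2 + (11/2)e^(-6x)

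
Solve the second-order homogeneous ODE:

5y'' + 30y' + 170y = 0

Characteristic equation: 5r² + 30r + 170 = 0
Divide by 5: r² + 6r + 34 = 0
Roots: r = -3 ± 5i (complex conjugates)
General solution: y = e^(-3x)(C₁cos(5x) + C₂sin(5x))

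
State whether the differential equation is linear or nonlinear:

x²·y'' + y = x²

Linear (y and its derivatives appear to the first power only, no products of y terms)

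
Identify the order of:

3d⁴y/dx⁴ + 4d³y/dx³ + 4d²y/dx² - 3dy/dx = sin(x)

The order is 4 (highest derivative is of order 4).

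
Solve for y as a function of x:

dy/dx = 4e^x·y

Separating variables and integrating:
ln|y| = 4e^x + C

General solution: y = Ce^(4e^x)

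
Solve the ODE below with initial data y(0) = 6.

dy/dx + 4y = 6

General solution: y = 3/2 + Ce^(-4x)
Applying y(0) = 6: C = 6 - 3/2 = 9/2
Particular solution: y = 3/2 + (9/2)e^(-4x)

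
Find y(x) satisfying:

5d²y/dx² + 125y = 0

Characteristic equation: 5r² + 125 = 0
Divide by 5: r² + 25 = 0
Roots: r = ±5i (complex conjugates)
General solution: y = C₁cos(5x) + C₂sin(5x)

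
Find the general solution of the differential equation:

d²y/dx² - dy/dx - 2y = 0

Characteristic equation: r² - r - 2 = 0
Roots: r = 2, -1 (distinct real)
General solution: y = C₁e^(2x) + C₂e^(-x)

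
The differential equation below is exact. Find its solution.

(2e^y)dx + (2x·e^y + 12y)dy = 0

Verify exactness: ∂M/∂y = ∂N/∂x ✓
Find F(x,y) such that ∂F/∂x = M, ∂F/∂y = N
Solution: 2x·e^y + 6y² = C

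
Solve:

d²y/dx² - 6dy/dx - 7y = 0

Characteristic equation: r² - 6r - 7 = 0
Roots: r = 7, -1 (distinct real)
General solution: y = C₁e^(7x) + C₂e^(-x)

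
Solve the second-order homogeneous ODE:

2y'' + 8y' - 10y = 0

Characteristic equation: 2r² + 8r - 10 = 0
Divide by 2: r² + 4r - 5 = 0
Roots: r = 1, -5 (distinct real)
General solution: y = C₁e^x + C₂e^(-5x)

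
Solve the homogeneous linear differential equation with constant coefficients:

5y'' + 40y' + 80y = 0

Characteristic equation: 5r² + 40r + 80 = 0
Divide by 5: r² + 8r + 16 = 0
Factored: (r + 4)² = 0
Repeated root: r = -4
General solution: y = (C₁ + C₂x)e^(-4x)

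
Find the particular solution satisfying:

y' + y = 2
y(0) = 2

General solution: y = 2 + Ce^(-x)
Applying y(0) = 2: C = 2 - 2 = 0
Particular solution: y = 2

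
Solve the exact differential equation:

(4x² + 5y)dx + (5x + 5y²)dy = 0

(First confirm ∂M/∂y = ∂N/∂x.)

Verify exactness: ∂M/∂y = ∂N/∂x ✓
Find F(x,y) such that ∂F/∂x = M, ∂F/∂y = N
Solution: 4x³/3 + 5xy + 5y³/3 = C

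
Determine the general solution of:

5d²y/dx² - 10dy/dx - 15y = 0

Characteristic equation: 5r² - 10r - 15 = 0
Divide by 5: r² - 2r - 3 = 0
Roots: r = 3, -1 (distinct real)
General solution: y = C₁e^(3x) + C₂e^(-x)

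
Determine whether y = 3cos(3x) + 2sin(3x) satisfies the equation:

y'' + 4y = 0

Verification:
y'' = -27cos(3x) - 18sin(3x)
y'' + 4y ≠ 0 (frequency mismatch: got 9 instead of 4)

No, it is not a solution.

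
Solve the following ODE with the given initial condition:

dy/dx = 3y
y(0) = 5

General solution: y = Ce^(3x)
Applying IC y(0) = 5:
Particular solution: y = 5e^(3x)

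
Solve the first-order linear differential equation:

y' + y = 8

Using integrating factor method:

General solution: y = 8 + Ce^(-x)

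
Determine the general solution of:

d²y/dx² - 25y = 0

Characteristic equation: r² - 25 = 0
Roots: r = 5, -5 (distinct real)
General solution: y = C₁e^(5x) + C₂e^(-5x)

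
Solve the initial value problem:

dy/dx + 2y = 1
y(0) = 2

General solution: y = 1/2 + Ce^(-2x)
Applying y(0) = 2: C = 2 - 1/2 = 3/2
Particular solution: y = 1/2 + (3/2)e^(-2x)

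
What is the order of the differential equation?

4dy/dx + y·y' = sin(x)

The order is 1 (highest derivative is of order 1).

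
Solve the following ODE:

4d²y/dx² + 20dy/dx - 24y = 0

Characteristic equation: 4r² + 20r - 24 = 0
Divide by 4: r² + 5r - 6 = 0
Roots: r = 1, -6 (distinct real)
General solution: y = C₁e^x + C₂e^(-6x)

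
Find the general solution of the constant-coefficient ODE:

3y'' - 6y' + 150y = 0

Characteristic equation: 3r² - 6r + 150 = 0
Divide by 3: r² - 2r + 50 = 0
Roots: r = 1 ± 7i (complex conjugates)
General solution: y = e^x(C₁cos(7x) + C₂sin(7x))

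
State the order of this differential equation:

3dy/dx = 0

The order is 1 (highest derivative is of order 1).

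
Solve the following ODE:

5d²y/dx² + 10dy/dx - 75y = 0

Characteristic equation: 5r² + 10r - 75 = 0
Divide by 5: r² + 2r - 15 = 0
Roots: r = 3, -5 (distinct real)
General solution: y = C₁e^(3x) + C₂e^(-5x)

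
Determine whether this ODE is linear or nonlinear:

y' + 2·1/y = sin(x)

Nonlinear (1/y term)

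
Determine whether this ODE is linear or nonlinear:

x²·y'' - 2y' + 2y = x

Linear (y and its derivatives appear to the first power only, no products of y terms)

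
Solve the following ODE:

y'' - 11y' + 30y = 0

Characteristic equation: r² - 11r + 30 = 0
Roots: r = 5, 6 (distinct real)
General solution: y = C₁e^(5x) + C₂e^(6x)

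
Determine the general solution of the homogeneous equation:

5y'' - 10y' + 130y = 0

Characteristic equation: 5r² - 10r + 130 = 0
Divide by 5: r² - 2r + 26 = 0
Roots: r = 1 ± 5i (complex conjugates)
General solution: y = e^x(C₁cos(5x) + C₂sin(5x))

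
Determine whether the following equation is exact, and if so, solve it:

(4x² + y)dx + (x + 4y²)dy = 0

Verify exactness: ∂M/∂y = ∂N/∂x ✓
Find F(x,y) such that ∂F/∂x = M, ∂F/∂y = N
Solution: 4x³/3 + xy + 4y³/3 = C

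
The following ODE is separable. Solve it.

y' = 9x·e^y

Separating variables and integrating:
-e^(-y) = 9x²/2 + C

General solution: y = -ln(C - 9x²/2)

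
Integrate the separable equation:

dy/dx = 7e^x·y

Separating variables and integrating:
ln|y| = 7e^x + C

General solution: y = Ce^(7e^x)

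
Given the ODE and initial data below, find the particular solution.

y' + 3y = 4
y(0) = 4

General solution: y = 4/3 + Ce^(-3x)
Applying y(0) = 4: C = 4 - 4/3 = 8/3
Particular solution: y = 4/3 + (8/3)e^(-3x)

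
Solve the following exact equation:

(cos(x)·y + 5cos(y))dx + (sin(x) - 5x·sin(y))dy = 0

Verify exactness: ∂M/∂y = ∂N/∂x ✓
Find F(x,y) such that ∂F/∂x = M, ∂F/∂y = N
Solution: sin(x)·y + 5x·cos(y) = C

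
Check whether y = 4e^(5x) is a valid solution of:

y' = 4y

Verification:
y = 4e^(5x)
y' = 20e^(5x)
But 4y = 16e^(5x)
y' ≠ 4y — the derivative does not match

No, it is not a solution.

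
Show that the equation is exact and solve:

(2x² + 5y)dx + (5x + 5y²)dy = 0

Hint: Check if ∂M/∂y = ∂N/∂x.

Verify exactness: ∂M/∂y = ∂N/∂x ✓
Find F(x,y) such that ∂F/∂x = M, ∂F/∂y = N
Solution: 2x³/3 + 5xy + 5y³/3 = C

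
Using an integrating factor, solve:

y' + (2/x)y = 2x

Using integrating factor method:

General solution: y = (1/2)x^2 + Cx^(-2)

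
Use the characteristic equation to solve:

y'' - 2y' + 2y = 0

Characteristic equation: r² - 2r + 2 = 0
Roots: r = 1 ± i (complex conjugates)
General solution: y = e^x(C₁cos(x) + C₂sin(x))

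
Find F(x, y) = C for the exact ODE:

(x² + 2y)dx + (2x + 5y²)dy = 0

Verify exactness: ∂M/∂y = ∂N/∂x ✓
Find F(x,y) such that ∂F/∂x = M, ∂F/∂y = N
Solution: x³/3 + 2xy + 5y³/3 = C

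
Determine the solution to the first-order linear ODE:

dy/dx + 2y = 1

Using integrating factor method:

General solution: y = 1/2 + Ce^(-2x)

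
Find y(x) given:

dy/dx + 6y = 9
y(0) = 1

General solution: y = 3/2 + Ce^(-6x)
Applying y(0) = 1: C = 1 - 3/2 = -1/2
Particular solution: y = 3/2 - (1/2)e^(-6x)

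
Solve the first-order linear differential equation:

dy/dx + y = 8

Using integrating factor method:

General solution: y = 8 + Ce^(-x)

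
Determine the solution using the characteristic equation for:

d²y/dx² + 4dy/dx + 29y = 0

Characteristic equation: r² + 4r + 29 = 0
Roots: r = -2 ± 5i (complex conjugates)
General solution: y = e^(-2x)(C₁cos(5x) + C₂sin(5x))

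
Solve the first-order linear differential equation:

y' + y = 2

Using integrating factor method:

General solution: y = 2 + Ce^(-x)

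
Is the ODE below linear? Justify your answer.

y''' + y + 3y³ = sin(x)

No. Nonlinear (y³ term)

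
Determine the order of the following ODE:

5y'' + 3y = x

The order is 2 (highest derivative is of order 2).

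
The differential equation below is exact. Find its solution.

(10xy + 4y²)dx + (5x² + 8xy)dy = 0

Verify exactness: ∂M/∂y = ∂N/∂x ✓
Find F(x,y) such that ∂F/∂x = M, ∂F/∂y = N
Solution: 5x²y + 4xy² = C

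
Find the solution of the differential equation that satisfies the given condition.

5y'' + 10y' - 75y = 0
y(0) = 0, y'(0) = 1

General solution: y = C₁e^(3x) + C₂e^(-5x)
Applying ICs: C₁ = 1/8, C₂ = -1/8
Particular solution: y = (1/8)e^(3x) - (1/8)e^(-5x)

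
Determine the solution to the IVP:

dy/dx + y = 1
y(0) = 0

General solution: y = 1 + Ce^(-x)
Applying y(0) = 0: C = 0 - 1 = -1
Particular solution: y = 1 - e^(-x)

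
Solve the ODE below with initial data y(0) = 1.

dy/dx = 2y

General solution: y = Ce^(2x)
Applying IC y(0) = 1:
Particular solution: y = e^(2x)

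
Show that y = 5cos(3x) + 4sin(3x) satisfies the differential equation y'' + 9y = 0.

Verification:
y'' = -45cos(3x) - 36sin(3x)
y'' + 9y = 0 ✓

Yes, it is a solution.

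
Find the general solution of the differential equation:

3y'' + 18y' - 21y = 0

Characteristic equation: 3r² + 18r - 21 = 0
Divide by 3: r² + 6r - 7 = 0
Roots: r = 1, -7 (distinct real)
General solution: y = C₁e^x + C₂e^(-7x)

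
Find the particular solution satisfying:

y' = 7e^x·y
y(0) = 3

General solution: y = Ce^(7e^x)
Applying IC y(0) = 3:
Particular solution: y = 3e^(7(e^x - 1))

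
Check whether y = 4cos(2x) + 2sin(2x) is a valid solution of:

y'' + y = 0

Verification:
y'' = -16cos(2x) - 8sin(2x)
y'' + y ≠ 0 (frequency mismatch: got 4 instead of 1)

No, it is not a solution.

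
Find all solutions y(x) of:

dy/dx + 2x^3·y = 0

Using integrating factor method:

General solution: y = Ce^(-x^4/2)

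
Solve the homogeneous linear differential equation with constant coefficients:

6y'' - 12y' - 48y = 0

Characteristic equation: 6r² - 12r - 48 = 0
Divide by 6: r² - 2r - 8 = 0
Roots: r = 4, -2 (distinct real)
General solution: y = C₁e^(4x) + C₂e^(-2x)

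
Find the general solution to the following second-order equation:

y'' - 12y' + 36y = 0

Characteristic equation: r² - 12r + 36 = 0
Factored: (r - 6)² = 0
Repeated root: r = 6
General solution: y = (C₁ + C₂x)e^(6x)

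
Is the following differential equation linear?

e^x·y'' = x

Yes. Linear (y and its derivatives appear to the first power only, no products of y terms)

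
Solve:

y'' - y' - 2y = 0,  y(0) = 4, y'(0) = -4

General solution: y = C₁e^(2x) + C₂e^(-x)
Applying ICs: C₁ = 0, C₂ = 4
Particular solution: y = 4e^(-x)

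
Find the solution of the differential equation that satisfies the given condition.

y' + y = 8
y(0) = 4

General solution: y = 8 + Ce^(-x)
Applying y(0) = 4: C = 4 - 8 = -4
Particular solution: y = 8 - 4e^(-x)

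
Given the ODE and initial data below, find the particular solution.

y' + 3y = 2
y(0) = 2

General solution: y = 2/3 + Ce^(-3x)
Applying y(0) = 2: C = 2 - 2/3 = 4/3
Particular solution: y = 2/3 + (4/3)e^(-3x)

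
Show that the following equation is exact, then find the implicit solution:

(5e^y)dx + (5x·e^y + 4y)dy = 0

Verify exactness: ∂M/∂y = ∂N/∂x ✓
Find F(x,y) such that ∂F/∂x = M, ∂F/∂y = N
Solution: 5x·e^y + 2y² = C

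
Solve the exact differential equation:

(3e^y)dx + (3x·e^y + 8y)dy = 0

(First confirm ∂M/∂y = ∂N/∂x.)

Verify exactness: ∂M/∂y = ∂N/∂x ✓
Find F(x,y) such that ∂F/∂x = M, ∂F/∂y = N
Solution: 3x·e^y + 4y² = C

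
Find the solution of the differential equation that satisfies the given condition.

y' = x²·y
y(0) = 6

General solution: y = Ce^(x³/3)
Applying IC y(0) = 6:
Particular solution: y = 6e^(x³/3)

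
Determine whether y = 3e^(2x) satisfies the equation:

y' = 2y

Verification:
y = 3e^(2x)
y' = 6e^(2x)
2y = 6e^(2x)
y' = 2y ✓

Yes, it is a solution.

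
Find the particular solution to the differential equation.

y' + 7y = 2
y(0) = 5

General solution: y = 2/7 + Ce^(-7x)
Applying y(0) = 5: C = 5 - 2/7 = 33/7
Particular solution: y = 2/7 + (33/7)e^(-7x)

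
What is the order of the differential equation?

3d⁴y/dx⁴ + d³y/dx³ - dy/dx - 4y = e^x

The order is 4 (highest derivative is of order 4).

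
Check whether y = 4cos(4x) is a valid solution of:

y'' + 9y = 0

Verification:
y'' = -64cos(4x)
y'' + 9y ≠ 0 (frequency mismatch: got 16 instead of 9)

No, it is not a solution.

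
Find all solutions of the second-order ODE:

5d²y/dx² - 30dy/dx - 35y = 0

Characteristic equation: 5r² - 30r - 35 = 0
Divide by 5: r² - 6r - 7 = 0
Roots: r = 7, -1 (distinct real)
General solution: y = C₁e^(7x) + C₂e^(-x)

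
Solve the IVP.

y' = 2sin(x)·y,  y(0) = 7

General solution: y = Ce^(-2cos(x))
Applying IC y(0) = 7:
Particular solution: y = 7e^(2(1-cos(x)))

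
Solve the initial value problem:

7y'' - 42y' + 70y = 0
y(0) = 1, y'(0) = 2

General solution: y = e^(3x)(C₁cos(x) + C₂sin(x))
Complex roots r = 3 ± i
Applying ICs: C₁ = 1, C₂ = -1
Particular solution: y = e^(3x)(cos(x) - sin(x))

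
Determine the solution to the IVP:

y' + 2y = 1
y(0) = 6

General solution: y = 1/2 + Ce^(-2x)
Applying y(0) = 6: C = 6 - 1/2 = 11/2
Particular solution: y = 1/2 + (11/2)e^(-2x)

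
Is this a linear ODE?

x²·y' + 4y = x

Yes. Linear (y and its derivatives appear to the first power only, no products of y terms)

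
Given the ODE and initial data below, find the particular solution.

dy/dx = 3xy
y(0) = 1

General solution: y = Ce^(3x²/2)
Applying IC y(0) = 1:
Particular solution: y = e^(3x²/2)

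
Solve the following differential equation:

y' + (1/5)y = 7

Using integrating factor method:

General solution: y = 35 + Ce^(-x/5)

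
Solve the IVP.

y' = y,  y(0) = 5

General solution: y = Ce^x
Applying IC y(0) = 5:
Particular solution: y = 5e^x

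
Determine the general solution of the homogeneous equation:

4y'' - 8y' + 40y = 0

Characteristic equation: 4r² - 8r + 40 = 0
Divide by 4: r² - 2r + 10 = 0
Roots: r = 1 ± 3i (complex conjugates)
General solution: y = e^x(C₁cos(3x) + C₂sin(3x))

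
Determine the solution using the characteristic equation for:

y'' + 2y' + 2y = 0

Characteristic equation: r² + 2r + 2 = 0
Roots: r = -1 ± i (complex conjugates)
General solution: y = e^(-x)(C₁cos(x) + C₂sin(x))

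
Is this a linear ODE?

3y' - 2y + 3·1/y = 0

No. Nonlinear (1/y term)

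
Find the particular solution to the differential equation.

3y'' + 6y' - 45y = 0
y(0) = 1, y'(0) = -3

General solution: y = C₁e^(3x) + C₂e^(-5x)
Applying ICs: C₁ = 1/4, C₂ = 3/4
Particular solution: y = (1/4)e^(3x) + (3/4)e^(-5x)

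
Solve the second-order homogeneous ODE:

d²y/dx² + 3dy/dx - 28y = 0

Characteristic equation: r² + 3r - 28 = 0
Roots: r = 4, -7 (distinct real)
General solution: y = C₁e^(4x) + C₂e^(-7x)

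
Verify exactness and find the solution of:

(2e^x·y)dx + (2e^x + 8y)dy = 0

Verify exactness: ∂M/∂y = ∂N/∂x ✓
Find F(x,y) such that ∂F/∂x = M, ∂F/∂y = N
Solution: 2e^x·y + 4y² = C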